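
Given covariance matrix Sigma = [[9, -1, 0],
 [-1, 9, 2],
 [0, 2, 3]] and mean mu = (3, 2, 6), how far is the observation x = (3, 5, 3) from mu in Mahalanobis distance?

Step 1 — centre the observation: (x - mu) = (0, 3, -3).

Step 2 — invert Sigma (cofactor / det for 3×3, or solve directly):
  Sigma^{-1} = [[0.1127, 0.0147, -0.0098],
 [0.0147, 0.1324, -0.0882],
 [-0.0098, -0.0882, 0.3922]].

Step 3 — form the quadratic (x - mu)^T · Sigma^{-1} · (x - mu):
  Sigma^{-1} · (x - mu) = (0.0735, 0.6618, -1.4412).
  (x - mu)^T · [Sigma^{-1} · (x - mu)] = (0)·(0.0735) + (3)·(0.6618) + (-3)·(-1.4412) = 6.3088.

Step 4 — take square root: d = √(6.3088) ≈ 2.5117.

d(x, mu) = √(6.3088) ≈ 2.5117


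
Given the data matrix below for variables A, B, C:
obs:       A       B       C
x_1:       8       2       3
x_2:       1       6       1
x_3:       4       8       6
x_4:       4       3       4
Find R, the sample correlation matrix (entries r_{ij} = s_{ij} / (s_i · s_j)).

Step 1 — column means:
  mean(A) = (8 + 1 + 4 + 4) / 4 = 17/4 = 4.25
  mean(B) = (2 + 6 + 8 + 3) / 4 = 19/4 = 4.75
  mean(C) = (3 + 1 + 6 + 4) / 4 = 14/4 = 3.5

Step 2 — sample variances and covariances s[i,j] = (1/(n-1)) · Σ_k (x_{k,i} - mean_i) · (x_{k,j} - mean_j), with n-1 = 3:
  s[A,A] = ((3.75)·(3.75) + (-3.25)·(-3.25) + (-0.25)·(-0.25) + (-0.25)·(-0.25)) / 3 = 24.75/3 = 8.25
  s[A,B] = ((3.75)·(-2.75) + (-3.25)·(1.25) + (-0.25)·(3.25) + (-0.25)·(-1.75)) / 3 = -14.75/3 = -4.9167
  s[A,C] = ((3.75)·(-0.5) + (-3.25)·(-2.5) + (-0.25)·(2.5) + (-0.25)·(0.5)) / 3 = 5.5/3 = 1.8333
  s[B,B] = ((-2.75)·(-2.75) + (1.25)·(1.25) + (3.25)·(3.25) + (-1.75)·(-1.75)) / 3 = 22.75/3 = 7.5833
  s[B,C] = ((-2.75)·(-0.5) + (1.25)·(-2.5) + (3.25)·(2.5) + (-1.75)·(0.5)) / 3 = 5.5/3 = 1.8333
  s[C,C] = ((-0.5)·(-0.5) + (-2.5)·(-2.5) + (2.5)·(2.5) + (0.5)·(0.5)) / 3 = 13/3 = 4.3333
  Sample standard deviations s_i = √(s[i,i]):
  s(A) = √(8.25) = 2.8723
  s(B) = √(7.5833) = 2.7538
  s(C) = √(4.3333) = 2.0817

Step 3 — r_{ij} = s_{ij} / (s_i · s_j):
  r[A,A] = 1 (diagonal).
  r[A,B] = -4.9167 / (2.8723 · 2.7538) = -4.9167 / 7.9096 = -0.6216
  r[A,C] = 1.8333 / (2.8723 · 2.0817) = 1.8333 / 5.9791 = 0.3066
  r[B,B] = 1 (diagonal).
  r[B,C] = 1.8333 / (2.7538 · 2.0817) = 1.8333 / 5.7325 = 0.3198
  r[C,C] = 1 (diagonal).

R is symmetric with unit diagonal. Assembling:

R = [[1, -0.6216, 0.3066],
 [-0.6216, 1, 0.3198],
 [0.3066, 0.3198, 1]]


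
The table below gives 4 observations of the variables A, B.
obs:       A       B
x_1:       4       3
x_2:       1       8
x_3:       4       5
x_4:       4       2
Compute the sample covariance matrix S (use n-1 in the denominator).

Step 1 — column means:
  mean(A) = (4 + 1 + 4 + 4) / 4 = 13/4 = 3.25
  mean(B) = (3 + 8 + 5 + 2) / 4 = 18/4 = 4.5

Step 2 — sample covariance S[i,j] = (1/(n-1)) · Σ_k (x_{k,i} - mean_i) · (x_{k,j} - mean_j), with n-1 = 3.
  S[A,A] = ((0.75)·(0.75) + (-2.25)·(-2.25) + (0.75)·(0.75) + (0.75)·(0.75)) / 3 = 6.75/3 = 2.25
  S[A,B] = ((0.75)·(-1.5) + (-2.25)·(3.5) + (0.75)·(0.5) + (0.75)·(-2.5)) / 3 = -10.5/3 = -3.5
  S[B,B] = ((-1.5)·(-1.5) + (3.5)·(3.5) + (0.5)·(0.5) + (-2.5)·(-2.5)) / 3 = 21/3 = 7

S is symmetric (S[j,i] = S[i,j]). Assembling:

S = [[2.25, -3.5],
 [-3.5, 7]]


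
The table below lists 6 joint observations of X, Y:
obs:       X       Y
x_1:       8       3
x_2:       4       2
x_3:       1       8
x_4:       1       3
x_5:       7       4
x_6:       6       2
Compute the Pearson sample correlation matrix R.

Step 1 — column means:
  mean(X) = (8 + 4 + 1 + 1 + 7 + 6) / 6 = 27/6 = 4.5
  mean(Y) = (3 + 2 + 8 + 3 + 4 + 2) / 6 = 22/6 = 3.6667

Step 2 — sample variances and covariances s[i,j] = (1/(n-1)) · Σ_k (x_{k,i} - mean_i) · (x_{k,j} - mean_j), with n-1 = 5:
  s[X,X] = ((3.5)·(3.5) + (-0.5)·(-0.5) + (-3.5)·(-3.5) + (-3.5)·(-3.5) + (2.5)·(2.5) + (1.5)·(1.5)) / 5 = 45.5/5 = 9.1
  s[X,Y] = ((3.5)·(-0.6667) + (-0.5)·(-1.6667) + (-3.5)·(4.3333) + (-3.5)·(-0.6667) + (2.5)·(0.3333) + (1.5)·(-1.6667)) / 5 = -16/5 = -3.2
  s[Y,Y] = ((-0.6667)·(-0.6667) + (-1.6667)·(-1.6667) + (4.3333)·(4.3333) + (-0.6667)·(-0.6667) + (0.3333)·(0.3333) + (-1.6667)·(-1.6667)) / 5 = 25.3333/5 = 5.0667
  Sample standard deviations s_i = √(s[i,i]):
  s(X) = √(9.1) = 3.0166
  s(Y) = √(5.0667) = 2.2509

Step 3 — r_{ij} = s_{ij} / (s_i · s_j):
  r[X,X] = 1 (diagonal).
  r[X,Y] = -3.2 / (3.0166 · 2.2509) = -3.2 / 6.7902 = -0.4713
  r[Y,Y] = 1 (diagonal).

R is symmetric with unit diagonal. Assembling:

R = [[1, -0.4713],
 [-0.4713, 1]]


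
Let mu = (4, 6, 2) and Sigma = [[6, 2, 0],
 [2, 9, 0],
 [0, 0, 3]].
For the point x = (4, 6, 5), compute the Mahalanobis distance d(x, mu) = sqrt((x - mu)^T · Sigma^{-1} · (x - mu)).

Step 1 — centre the observation: (x - mu) = (0, 0, 3).

Step 2 — invert Sigma (cofactor / det for 3×3, or solve directly):
  Sigma^{-1} = [[0.18, -0.04, 0],
 [-0.04, 0.12, 0],
 [0, 0, 0.3333]].

Step 3 — form the quadratic (x - mu)^T · Sigma^{-1} · (x - mu):
  Sigma^{-1} · (x - mu) = (0, 0, 1).
  (x - mu)^T · [Sigma^{-1} · (x - mu)] = (0)·(0) + (0)·(0) + (3)·(1) = 3.

Step 4 — take square root: d = √(3) ≈ 1.7321.

d(x, mu) = √(3) ≈ 1.7321


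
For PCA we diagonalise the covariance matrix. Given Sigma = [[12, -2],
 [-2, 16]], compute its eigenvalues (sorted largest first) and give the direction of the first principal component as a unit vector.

Step 1 — characteristic polynomial of 2×2 Sigma:
  det(Sigma - λI) = λ² - trace · λ + det = 0.
  trace = 12 + 16 = 28, det = 12·16 - (-2)² = 188.
Step 2 — discriminant:
  Δ = trace² - 4·det = 784 - 752 = 32.
Step 3 — eigenvalues:
  λ = (trace ± √Δ)/2 = (28 ± 5.6569)/2,
  λ_1 = 16.8284,  λ_2 = 11.1716.

Step 4 — unit eigenvector for λ_1: solve (Sigma - λ_1 I)v = 0. First row:
  (12 - 16.8284)·v_x + (-2)·v_y = 0, i.e. (-4.8284)·v_x + (-2)·v_y = 0,
  so v ∝ (b, λ_1 - a) = (-2, 4.8284); multiply by -1 so the first entry is positive: u = (2, -4.8284).
  ||u|| = √((2)² + (-4.8284)²) = √(27.3137) ≈ 5.2263,
  v_1 = u/||u|| ≈ (0.3827, -0.9239) (||v_1|| = 1).

λ_1 = 16.8284,  λ_2 = 11.1716;  v_1 ≈ (0.3827, -0.9239)


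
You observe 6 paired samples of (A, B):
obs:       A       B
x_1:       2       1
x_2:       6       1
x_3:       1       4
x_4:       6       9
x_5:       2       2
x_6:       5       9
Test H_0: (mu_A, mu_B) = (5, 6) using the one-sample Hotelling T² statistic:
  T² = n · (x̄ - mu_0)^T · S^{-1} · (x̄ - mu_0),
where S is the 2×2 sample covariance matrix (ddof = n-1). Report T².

Step 1 — sample mean vector:
  mean(A) = (2 + 6 + 1 + 6 + 2 + 5) / 6 = 22/6 = 3.6667
  mean(B) = (1 + 1 + 4 + 9 + 2 + 9) / 6 = 26/6 = 4.3333
  x̄ = (3.6667, 4.3333),  deviation x̄ - mu_0 = (3.6667, 4.3333) - (5, 6) = (-1.3333, -1.6667).

Step 2 — sample covariance matrix, S[i,j] = (1/(n-1)) · Σ_k (x_{k,i} - mean_i) · (x_{k,j} - mean_j), divisor n-1 = 5:
  S[A,A] = ((-1.6667)·(-1.6667) + (2.3333)·(2.3333) + (-2.6667)·(-2.6667) + (2.3333)·(2.3333) + (-1.6667)·(-1.6667) + (1.3333)·(1.3333)) / 5 = 25.3333/5 = 5.0667
  S[A,B] = ((-1.6667)·(-3.3333) + (2.3333)·(-3.3333) + (-2.6667)·(-0.3333) + (2.3333)·(4.6667) + (-1.6667)·(-2.3333) + (1.3333)·(4.6667)) / 5 = 19.6667/5 = 3.9333
  S[B,B] = ((-3.3333)·(-3.3333) + (-3.3333)·(-3.3333) + (-0.3333)·(-0.3333) + (4.6667)·(4.6667) + (-2.3333)·(-2.3333) + (4.6667)·(4.6667)) / 5 = 71.3333/5 = 14.2667
  S = [[5.0667, 3.9333],
 [3.9333, 14.2667]].

Step 3 — invert S. det(S) = 5.0667·14.2667 - (3.9333)² = 56.8133.
  S^{-1} = (1/det) · [[d, -b], [-b, a]] = [[0.2511, -0.0692],
 [-0.0692, 0.0892]].

Step 4 — quadratic form (x̄ - mu_0)^T · S^{-1} · (x̄ - mu_0):
  S^{-1} · (x̄ - mu_0) = (-0.2194, -0.0563),
  (x̄ - mu_0)^T · [...] = (-1.3333)·(-0.2194) + (-1.6667)·(-0.0563) = 0.3865.

Step 5 — scale by n: T² = 6 · 0.3865 = 2.3187.

T² ≈ 2.3187


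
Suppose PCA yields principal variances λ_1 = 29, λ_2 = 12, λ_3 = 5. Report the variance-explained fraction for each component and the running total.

Step 1 — total variance = trace(Sigma) = Σ λ_i = 29 + 12 + 5 = 46.

Step 2 — fraction explained by component i = λ_i / Σ λ:
  PC1: 29/46 = 0.6304
  PC2: 12/46 = 0.2609
  PC3: 5/46 = 0.1087

Step 3 — cumulative fraction after k components = (λ_1 + ... + λ_k) / Σ λ:
  k = 1: 29/46 = 0.6304
  k = 2: (29 + 12)/46 = 41/46 = 0.8913
  k = 3: (29 + 12 + 5)/46 = 46/46 = 1

Summary (fraction, with percent):

explained: PC1 0.6304 (63.04%), PC2 0.2609 (26.09%), PC3 0.1087 (10.87%);  cumulative: 0.6304, 0.8913, 1


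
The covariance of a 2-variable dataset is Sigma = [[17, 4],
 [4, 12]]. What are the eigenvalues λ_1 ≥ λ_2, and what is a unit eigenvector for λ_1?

Step 1 — characteristic polynomial of 2×2 Sigma:
  det(Sigma - λI) = λ² - trace · λ + det = 0.
  trace = 17 + 12 = 29, det = 17·12 - (4)² = 188.
Step 2 — discriminant:
  Δ = trace² - 4·det = 841 - 752 = 89.
Step 3 — eigenvalues:
  λ = (trace ± √Δ)/2 = (29 ± 9.434)/2,
  λ_1 = 19.217,  λ_2 = 9.783.

Step 4 — unit eigenvector for λ_1: solve (Sigma - λ_1 I)v = 0. First row:
  (17 - 19.217)·v_x + (4)·v_y = 0, i.e. (-2.217)·v_x + (4)·v_y = 0,
  so v ∝ (b, λ_1 - a) = (4, 2.217) = u.
  ||u|| = √((4)² + (2.217)²) = √(20.915) ≈ 4.5733,
  v_1 = u/||u|| ≈ (0.8746, 0.4848) (||v_1|| = 1).

λ_1 = 19.217,  λ_2 = 9.783;  v_1 ≈ (0.8746, 0.4848)


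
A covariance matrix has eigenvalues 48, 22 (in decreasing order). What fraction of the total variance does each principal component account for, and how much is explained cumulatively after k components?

Step 1 — total variance = trace(Sigma) = Σ λ_i = 48 + 22 = 70.

Step 2 — fraction explained by component i = λ_i / Σ λ:
  PC1: 48/70 = 0.6857
  PC2: 22/70 = 0.3143

Step 3 — cumulative fraction after k components = (λ_1 + ... + λ_k) / Σ λ:
  k = 1: 48/70 = 0.6857
  k = 2: (48 + 22)/70 = 70/70 = 1

Summary (fraction, with percent):

explained: PC1 0.6857 (68.57%), PC2 0.3143 (31.43%);  cumulative: 0.6857, 1


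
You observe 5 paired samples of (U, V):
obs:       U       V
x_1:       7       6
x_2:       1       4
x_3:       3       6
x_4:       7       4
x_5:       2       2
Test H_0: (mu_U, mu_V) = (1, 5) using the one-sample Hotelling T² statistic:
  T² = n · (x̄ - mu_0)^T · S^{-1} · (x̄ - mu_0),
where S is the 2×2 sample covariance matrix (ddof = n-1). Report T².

Step 1 — sample mean vector:
  mean(U) = (7 + 1 + 3 + 7 + 2) / 5 = 20/5 = 4
  mean(V) = (6 + 4 + 6 + 4 + 2) / 5 = 22/5 = 4.4
  x̄ = (4, 4.4),  deviation x̄ - mu_0 = (4, 4.4) - (1, 5) = (3, -0.6).

Step 2 — sample covariance matrix, S[i,j] = (1/(n-1)) · Σ_k (x_{k,i} - mean_i) · (x_{k,j} - mean_j), divisor n-1 = 4:
  S[U,U] = ((3)·(3) + (-3)·(-3) + (-1)·(-1) + (3)·(3) + (-2)·(-2)) / 4 = 32/4 = 8
  S[U,V] = ((3)·(1.6) + (-3)·(-0.4) + (-1)·(1.6) + (3)·(-0.4) + (-2)·(-2.4)) / 4 = 8/4 = 2
  S[V,V] = ((1.6)·(1.6) + (-0.4)·(-0.4) + (1.6)·(1.6) + (-0.4)·(-0.4) + (-2.4)·(-2.4)) / 4 = 11.2/4 = 2.8
  S = [[8, 2],
 [2, 2.8]].

Step 3 — invert S. det(S) = 8·2.8 - (2)² = 18.4.
  S^{-1} = (1/det) · [[d, -b], [-b, a]] = [[0.1522, -0.1087],
 [-0.1087, 0.4348]].

Step 4 — quadratic form (x̄ - mu_0)^T · S^{-1} · (x̄ - mu_0):
  S^{-1} · (x̄ - mu_0) = (0.5217, -0.587),
  (x̄ - mu_0)^T · [...] = (3)·(0.5217) + (-0.6)·(-0.587) = 1.9174.

Step 5 — scale by n: T² = 5 · 1.9174 = 9.587.

T² ≈ 9.587


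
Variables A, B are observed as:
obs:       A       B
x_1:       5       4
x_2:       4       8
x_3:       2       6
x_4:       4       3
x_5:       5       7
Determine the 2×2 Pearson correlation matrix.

Step 1 — column means:
  mean(A) = (5 + 4 + 2 + 4 + 5) / 5 = 20/5 = 4
  mean(B) = (4 + 8 + 6 + 3 + 7) / 5 = 28/5 = 5.6

Step 2 — sample variances and covariances s[i,j] = (1/(n-1)) · Σ_k (x_{k,i} - mean_i) · (x_{k,j} - mean_j), with n-1 = 4:
  s[A,A] = ((1)·(1) + (0)·(0) + (-2)·(-2) + (0)·(0) + (1)·(1)) / 4 = 6/4 = 1.5
  s[A,B] = ((1)·(-1.6) + (0)·(2.4) + (-2)·(0.4) + (0)·(-2.6) + (1)·(1.4)) / 4 = -1/4 = -0.25
  s[B,B] = ((-1.6)·(-1.6) + (2.4)·(2.4) + (0.4)·(0.4) + (-2.6)·(-2.6) + (1.4)·(1.4)) / 4 = 17.2/4 = 4.3
  Sample standard deviations s_i = √(s[i,i]):
  s(A) = √(1.5) = 1.2247
  s(B) = √(4.3) = 2.0736

Step 3 — r_{ij} = s_{ij} / (s_i · s_j):
  r[A,A] = 1 (diagonal).
  r[A,B] = -0.25 / (1.2247 · 2.0736) = -0.25 / 2.5397 = -0.0984
  r[B,B] = 1 (diagonal).

R is symmetric with unit diagonal. Assembling:

R = [[1, -0.0984],
 [-0.0984, 1]]


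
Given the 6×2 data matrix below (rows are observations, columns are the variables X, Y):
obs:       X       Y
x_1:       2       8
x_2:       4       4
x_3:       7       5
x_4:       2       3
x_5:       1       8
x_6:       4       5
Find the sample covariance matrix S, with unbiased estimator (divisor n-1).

Step 1 — column means:
  mean(X) = (2 + 4 + 7 + 2 + 1 + 4) / 6 = 20/6 = 3.3333
  mean(Y) = (8 + 4 + 5 + 3 + 8 + 5) / 6 = 33/6 = 5.5

Step 2 — sample covariance S[i,j] = (1/(n-1)) · Σ_k (x_{k,i} - mean_i) · (x_{k,j} - mean_j), with n-1 = 5.
  S[X,X] = ((-1.3333)·(-1.3333) + (0.6667)·(0.6667) + (3.6667)·(3.6667) + (-1.3333)·(-1.3333) + (-2.3333)·(-2.3333) + (0.6667)·(0.6667)) / 5 = 23.3333/5 = 4.6667
  S[X,Y] = ((-1.3333)·(2.5) + (0.6667)·(-1.5) + (3.6667)·(-0.5) + (-1.3333)·(-2.5) + (-2.3333)·(2.5) + (0.6667)·(-0.5)) / 5 = -9/5 = -1.8
  S[Y,Y] = ((2.5)·(2.5) + (-1.5)·(-1.5) + (-0.5)·(-0.5) + (-2.5)·(-2.5) + (2.5)·(2.5) + (-0.5)·(-0.5)) / 5 = 21.5/5 = 4.3

S is symmetric (S[j,i] = S[i,j]). Assembling:

S = [[4.6667, -1.8],
 [-1.8, 4.3]]


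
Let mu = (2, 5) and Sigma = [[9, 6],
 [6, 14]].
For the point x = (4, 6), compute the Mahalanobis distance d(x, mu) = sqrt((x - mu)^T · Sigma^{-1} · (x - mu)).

Step 1 — centre the observation: (x - mu) = (2, 1).

Step 2 — invert Sigma. det(Sigma) = 9·14 - (6)² = 90.
  Sigma^{-1} = (1/det) · [[d, -b], [-b, a]] = [[0.1556, -0.0667],
 [-0.0667, 0.1]].

Step 3 — form the quadratic (x - mu)^T · Sigma^{-1} · (x - mu):
  Sigma^{-1} · (x - mu) = (0.2444, -0.0333).
  (x - mu)^T · [Sigma^{-1} · (x - mu)] = (2)·(0.2444) + (1)·(-0.0333) = 0.4556.

Step 4 — take square root: d = √(0.4556) ≈ 0.6749.

d(x, mu) = √(0.4556) ≈ 0.6749


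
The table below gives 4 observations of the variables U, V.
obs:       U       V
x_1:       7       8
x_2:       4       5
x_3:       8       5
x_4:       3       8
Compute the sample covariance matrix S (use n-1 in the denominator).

Step 1 — column means:
  mean(U) = (7 + 4 + 8 + 3) / 4 = 22/4 = 5.5
  mean(V) = (8 + 5 + 5 + 8) / 4 = 26/4 = 6.5

Step 2 — sample covariance S[i,j] = (1/(n-1)) · Σ_k (x_{k,i} - mean_i) · (x_{k,j} - mean_j), with n-1 = 3.
  S[U,U] = ((1.5)·(1.5) + (-1.5)·(-1.5) + (2.5)·(2.5) + (-2.5)·(-2.5)) / 3 = 17/3 = 5.6667
  S[U,V] = ((1.5)·(1.5) + (-1.5)·(-1.5) + (2.5)·(-1.5) + (-2.5)·(1.5)) / 3 = -3/3 = -1
  S[V,V] = ((1.5)·(1.5) + (-1.5)·(-1.5) + (-1.5)·(-1.5) + (1.5)·(1.5)) / 3 = 9/3 = 3

S is symmetric (S[j,i] = S[i,j]). Assembling:

S = [[5.6667, -1],
 [-1, 3]]


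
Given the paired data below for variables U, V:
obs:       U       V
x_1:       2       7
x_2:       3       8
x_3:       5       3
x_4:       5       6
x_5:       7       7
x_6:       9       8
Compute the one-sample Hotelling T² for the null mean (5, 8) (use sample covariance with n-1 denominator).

Step 1 — sample mean vector:
  mean(U) = (2 + 3 + 5 + 5 + 7 + 9) / 6 = 31/6 = 5.1667
  mean(V) = (7 + 8 + 3 + 6 + 7 + 8) / 6 = 39/6 = 6.5
  x̄ = (5.1667, 6.5),  deviation x̄ - mu_0 = (5.1667, 6.5) - (5, 8) = (0.1667, -1.5).

Step 2 — sample covariance matrix, S[i,j] = (1/(n-1)) · Σ_k (x_{k,i} - mean_i) · (x_{k,j} - mean_j), divisor n-1 = 5:
  S[U,U] = ((-3.1667)·(-3.1667) + (-2.1667)·(-2.1667) + (-0.1667)·(-0.1667) + (-0.1667)·(-0.1667) + (1.8333)·(1.8333) + (3.8333)·(3.8333)) / 5 = 32.8333/5 = 6.5667
  S[U,V] = ((-3.1667)·(0.5) + (-2.1667)·(1.5) + (-0.1667)·(-3.5) + (-0.1667)·(-0.5) + (1.8333)·(0.5) + (3.8333)·(1.5)) / 5 = 2.5/5 = 0.5
  S[V,V] = ((0.5)·(0.5) + (1.5)·(1.5) + (-3.5)·(-3.5) + (-0.5)·(-0.5) + (0.5)·(0.5) + (1.5)·(1.5)) / 5 = 17.5/5 = 3.5
  S = [[6.5667, 0.5],
 [0.5, 3.5]].

Step 3 — invert S. det(S) = 6.5667·3.5 - (0.5)² = 22.7333.
  S^{-1} = (1/det) · [[d, -b], [-b, a]] = [[0.154, -0.022],
 [-0.022, 0.2889]].

Step 4 — quadratic form (x̄ - mu_0)^T · S^{-1} · (x̄ - mu_0):
  S^{-1} · (x̄ - mu_0) = (0.0587, -0.437),
  (x̄ - mu_0)^T · [...] = (0.1667)·(0.0587) + (-1.5)·(-0.437) = 0.6652.

Step 5 — scale by n: T² = 6 · 0.6652 = 3.9912.

T² ≈ 3.9912


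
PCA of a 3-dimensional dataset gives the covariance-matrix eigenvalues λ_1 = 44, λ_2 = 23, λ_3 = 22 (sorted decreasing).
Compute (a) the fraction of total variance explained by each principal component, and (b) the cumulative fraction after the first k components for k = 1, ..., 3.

Step 1 — total variance = trace(Sigma) = Σ λ_i = 44 + 23 + 22 = 89.

Step 2 — fraction explained by component i = λ_i / Σ λ:
  PC1: 44/89 = 0.4944
  PC2: 23/89 = 0.2584
  PC3: 22/89 = 0.2472

Step 3 — cumulative fraction after k components = (λ_1 + ... + λ_k) / Σ λ:
  k = 1: 44/89 = 0.4944
  k = 2: (44 + 23)/89 = 67/89 = 0.7528
  k = 3: (44 + 23 + 22)/89 = 89/89 = 1

Summary (fraction, with percent):

explained: PC1 0.4944 (49.44%), PC2 0.2584 (25.84%), PC3 0.2472 (24.72%);  cumulative: 0.4944, 0.7528, 1


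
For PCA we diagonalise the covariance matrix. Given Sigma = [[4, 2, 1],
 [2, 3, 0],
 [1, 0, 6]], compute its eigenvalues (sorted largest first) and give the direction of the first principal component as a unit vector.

Step 1 — characteristic polynomial p(λ) = det(λI - Sigma) = λ³ - tr·λ² + c_1·λ - det, where tr = trace, c_1 = sum of the principal 2×2 minors, det = det(Sigma):
  tr = 4 + 3 + 6 = 13,
  c_1 = (4·3 - (2)²) + (4·6 - (1)²) + (3·6 - (0)²) = 8 + 23 + 18 = 49,
  det = 4·(3·6 - (0)²) - (2)·((2)·6 - (0)·(1)) + (1)·((2)·(0) - 3·(1)) = 4·(18) - (2)·(12) + (1)·(-3) = 45.
  So p(λ) = λ³ - 13λ² + 49λ - 45.
Step 2 — look for an integer root (rational root theorem: any rational root is an integer divisor of 45). Testing λ = 5:
  p(5) = 125 - 325 + 245 - 45 = 0  ✓
  Dividing out (λ - 5): p(λ) = (λ - 5)(λ² - 8λ + 9).
Step 3 — remaining eigenvalues from the quadratic λ² - 8λ + 9 = 0:
  Δ = 8² - 4·9 = 64 - 36 = 28,  λ = (8 ± √28)/2 = (8 ± 5.2915)/2 ≈ 6.6458 or 1.3542.
  Sorted: λ_1 = 6.6458,  λ_2 = 5,  λ_3 = 1.3542  (check: sum = 13 = tr ✓).

Step 4 — unit eigenvector for λ_1 ≈ 6.6458: v spans the null space of (Sigma - λ_1 I), whose rows are
  r_1 = (-2.6458, 2, 1),  r_2 = (2, -3.6458, 0),  r_3 = (1, 0, -0.6458).
  v is orthogonal to every row, so take v ∝ r_1 × r_2 = ((2)·(0) - (1)·(-3.6458), (1)·(2) - (-2.6458)·(0), (-2.6458)·(-3.6458) - (2)·(2)) ≈ (3.6458, 2, 5.6458).
  Let u = (3.6458, 2, 5.6458).
  ||u|| = √((3.6458)² + (2)² + (5.6458)²) = √(49.166) ≈ 7.0118,  v_1 = u/||u|| ≈ (0.5199, 0.2852, 0.8052) (||v_1|| = 1).

λ_1 = 6.6458,  λ_2 = 5,  λ_3 = 1.3542;  v_1 ≈ (0.5199, 0.2852, 0.8052)


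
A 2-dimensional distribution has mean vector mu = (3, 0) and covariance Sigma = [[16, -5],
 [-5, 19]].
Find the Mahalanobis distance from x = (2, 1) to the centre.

Step 1 — centre the observation: (x - mu) = (-1, 1).

Step 2 — invert Sigma. det(Sigma) = 16·19 - (-5)² = 279.
  Sigma^{-1} = (1/det) · [[d, -b], [-b, a]] = [[0.0681, 0.0179],
 [0.0179, 0.0573]].

Step 3 — form the quadratic (x - mu)^T · Sigma^{-1} · (x - mu):
  Sigma^{-1} · (x - mu) = (-0.0502, 0.0394).
  (x - mu)^T · [Sigma^{-1} · (x - mu)] = (-1)·(-0.0502) + (1)·(0.0394) = 0.0896.

Step 4 — take square root: d = √(0.0896) ≈ 0.2993.

d(x, mu) = √(0.0896) ≈ 0.2993


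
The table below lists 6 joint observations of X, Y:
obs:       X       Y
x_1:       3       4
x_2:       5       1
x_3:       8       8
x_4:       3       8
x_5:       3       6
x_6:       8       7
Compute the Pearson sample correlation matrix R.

Step 1 — column means:
  mean(X) = (3 + 5 + 8 + 3 + 3 + 8) / 6 = 30/6 = 5
  mean(Y) = (4 + 1 + 8 + 8 + 6 + 7) / 6 = 34/6 = 5.6667

Step 2 — sample variances and covariances s[i,j] = (1/(n-1)) · Σ_k (x_{k,i} - mean_i) · (x_{k,j} - mean_j), with n-1 = 5:
  s[X,X] = ((-2)·(-2) + (0)·(0) + (3)·(3) + (-2)·(-2) + (-2)·(-2) + (3)·(3)) / 5 = 30/5 = 6
  s[X,Y] = ((-2)·(-1.6667) + (0)·(-4.6667) + (3)·(2.3333) + (-2)·(2.3333) + (-2)·(0.3333) + (3)·(1.3333)) / 5 = 9/5 = 1.8
  s[Y,Y] = ((-1.6667)·(-1.6667) + (-4.6667)·(-4.6667) + (2.3333)·(2.3333) + (2.3333)·(2.3333) + (0.3333)·(0.3333) + (1.3333)·(1.3333)) / 5 = 37.3333/5 = 7.4667
  Sample standard deviations s_i = √(s[i,i]):
  s(X) = √(6) = 2.4495
  s(Y) = √(7.4667) = 2.7325

Step 3 — r_{ij} = s_{ij} / (s_i · s_j):
  r[X,X] = 1 (diagonal).
  r[X,Y] = 1.8 / (2.4495 · 2.7325) = 1.8 / 6.6933 = 0.2689
  r[Y,Y] = 1 (diagonal).

R is symmetric with unit diagonal. Assembling:

R = [[1, 0.2689],
 [0.2689, 1]]


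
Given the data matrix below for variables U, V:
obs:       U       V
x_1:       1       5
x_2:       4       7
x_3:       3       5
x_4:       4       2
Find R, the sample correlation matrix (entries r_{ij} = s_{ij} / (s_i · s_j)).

Step 1 — column means:
  mean(U) = (1 + 4 + 3 + 4) / 4 = 12/4 = 3
  mean(V) = (5 + 7 + 5 + 2) / 4 = 19/4 = 4.75

Step 2 — sample variances and covariances s[i,j] = (1/(n-1)) · Σ_k (x_{k,i} - mean_i) · (x_{k,j} - mean_j), with n-1 = 3:
  s[U,U] = ((-2)·(-2) + (1)·(1) + (0)·(0) + (1)·(1)) / 3 = 6/3 = 2
  s[U,V] = ((-2)·(0.25) + (1)·(2.25) + (0)·(0.25) + (1)·(-2.75)) / 3 = -1/3 = -0.3333
  s[V,V] = ((0.25)·(0.25) + (2.25)·(2.25) + (0.25)·(0.25) + (-2.75)·(-2.75)) / 3 = 12.75/3 = 4.25
  Sample standard deviations s_i = √(s[i,i]):
  s(U) = √(2) = 1.4142
  s(V) = √(4.25) = 2.0616

Step 3 — r_{ij} = s_{ij} / (s_i · s_j):
  r[U,U] = 1 (diagonal).
  r[U,V] = -0.3333 / (1.4142 · 2.0616) = -0.3333 / 2.9155 = -0.1143
  r[V,V] = 1 (diagonal).

R is symmetric with unit diagonal. Assembling:

R = [[1, -0.1143],
 [-0.1143, 1]]


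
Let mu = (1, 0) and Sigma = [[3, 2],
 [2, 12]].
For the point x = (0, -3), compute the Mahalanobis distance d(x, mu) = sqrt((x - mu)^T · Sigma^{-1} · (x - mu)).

Step 1 — centre the observation: (x - mu) = (-1, -3).

Step 2 — invert Sigma. det(Sigma) = 3·12 - (2)² = 32.
  Sigma^{-1} = (1/det) · [[d, -b], [-b, a]] = [[0.375, -0.0625],
 [-0.0625, 0.0938]].

Step 3 — form the quadratic (x - mu)^T · Sigma^{-1} · (x - mu):
  Sigma^{-1} · (x - mu) = (-0.1875, -0.2188).
  (x - mu)^T · [Sigma^{-1} · (x - mu)] = (-1)·(-0.1875) + (-3)·(-0.2188) = 0.8438.

Step 4 — take square root: d = √(0.8438) ≈ 0.9186.

d(x, mu) = √(0.8438) ≈ 0.9186


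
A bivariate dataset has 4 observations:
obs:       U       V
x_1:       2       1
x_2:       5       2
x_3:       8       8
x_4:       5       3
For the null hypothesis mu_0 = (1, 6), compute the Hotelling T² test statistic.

Step 1 — sample mean vector:
  mean(U) = (2 + 5 + 8 + 5) / 4 = 20/4 = 5
  mean(V) = (1 + 2 + 8 + 3) / 4 = 14/4 = 3.5
  x̄ = (5, 3.5),  deviation x̄ - mu_0 = (5, 3.5) - (1, 6) = (4, -2.5).

Step 2 — sample covariance matrix, S[i,j] = (1/(n-1)) · Σ_k (x_{k,i} - mean_i) · (x_{k,j} - mean_j), divisor n-1 = 3:
  S[U,U] = ((-3)·(-3) + (0)·(0) + (3)·(3) + (0)·(0)) / 3 = 18/3 = 6
  S[U,V] = ((-3)·(-2.5) + (0)·(-1.5) + (3)·(4.5) + (0)·(-0.5)) / 3 = 21/3 = 7
  S[V,V] = ((-2.5)·(-2.5) + (-1.5)·(-1.5) + (4.5)·(4.5) + (-0.5)·(-0.5)) / 3 = 29/3 = 9.6667
  S = [[6, 7],
 [7, 9.6667]].

Step 3 — invert S. det(S) = 6·9.6667 - (7)² = 9.
  S^{-1} = (1/det) · [[d, -b], [-b, a]] = [[1.0741, -0.7778],
 [-0.7778, 0.6667]].

Step 4 — quadratic form (x̄ - mu_0)^T · S^{-1} · (x̄ - mu_0):
  S^{-1} · (x̄ - mu_0) = (6.2407, -4.7778),
  (x̄ - mu_0)^T · [...] = (4)·(6.2407) + (-2.5)·(-4.7778) = 36.9074.

Step 5 — scale by n: T² = 4 · 36.9074 = 147.6296.

T² ≈ 147.6296


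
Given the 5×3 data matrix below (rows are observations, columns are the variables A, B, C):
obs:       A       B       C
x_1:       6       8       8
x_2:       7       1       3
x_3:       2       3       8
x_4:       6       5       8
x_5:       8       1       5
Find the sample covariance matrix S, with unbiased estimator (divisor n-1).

Step 1 — column means:
  mean(A) = (6 + 7 + 2 + 6 + 8) / 5 = 29/5 = 5.8
  mean(B) = (8 + 1 + 3 + 5 + 1) / 5 = 18/5 = 3.6
  mean(C) = (8 + 3 + 8 + 8 + 5) / 5 = 32/5 = 6.4

Step 2 — sample covariance S[i,j] = (1/(n-1)) · Σ_k (x_{k,i} - mean_i) · (x_{k,j} - mean_j), with n-1 = 4.
  S[A,A] = ((0.2)·(0.2) + (1.2)·(1.2) + (-3.8)·(-3.8) + (0.2)·(0.2) + (2.2)·(2.2)) / 4 = 20.8/4 = 5.2
  S[A,B] = ((0.2)·(4.4) + (1.2)·(-2.6) + (-3.8)·(-0.6) + (0.2)·(1.4) + (2.2)·(-2.6)) / 4 = -5.4/4 = -1.35
  S[A,C] = ((0.2)·(1.6) + (1.2)·(-3.4) + (-3.8)·(1.6) + (0.2)·(1.6) + (2.2)·(-1.4)) / 4 = -12.6/4 = -3.15
  S[B,B] = ((4.4)·(4.4) + (-2.6)·(-2.6) + (-0.6)·(-0.6) + (1.4)·(1.4) + (-2.6)·(-2.6)) / 4 = 35.2/4 = 8.8
  S[B,C] = ((4.4)·(1.6) + (-2.6)·(-3.4) + (-0.6)·(1.6) + (1.4)·(1.6) + (-2.6)·(-1.4)) / 4 = 20.8/4 = 5.2
  S[C,C] = ((1.6)·(1.6) + (-3.4)·(-3.4) + (1.6)·(1.6) + (1.6)·(1.6) + (-1.4)·(-1.4)) / 4 = 21.2/4 = 5.3

S is symmetric (S[j,i] = S[i,j]). Assembling:

S = [[5.2, -1.35, -3.15],
 [-1.35, 8.8, 5.2],
 [-3.15, 5.2, 5.3]]


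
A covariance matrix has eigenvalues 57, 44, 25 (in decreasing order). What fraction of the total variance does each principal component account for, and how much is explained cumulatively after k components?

Step 1 — total variance = trace(Sigma) = Σ λ_i = 57 + 44 + 25 = 126.

Step 2 — fraction explained by component i = λ_i / Σ λ:
  PC1: 57/126 = 0.4524
  PC2: 44/126 = 0.3492
  PC3: 25/126 = 0.1984

Step 3 — cumulative fraction after k components = (λ_1 + ... + λ_k) / Σ λ:
  k = 1: 57/126 = 0.4524
  k = 2: (57 + 44)/126 = 101/126 = 0.8016
  k = 3: (57 + 44 + 25)/126 = 126/126 = 1

Summary (fraction, with percent):

explained: PC1 0.4524 (45.24%), PC2 0.3492 (34.92%), PC3 0.1984 (19.84%);  cumulative: 0.4524, 0.8016, 1


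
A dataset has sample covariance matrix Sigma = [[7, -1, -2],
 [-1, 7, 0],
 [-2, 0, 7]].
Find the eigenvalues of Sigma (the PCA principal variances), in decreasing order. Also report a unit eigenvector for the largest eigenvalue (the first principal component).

Step 1 — characteristic polynomial p(λ) = det(λI - Sigma) = λ³ - tr·λ² + c_1·λ - det, where tr = trace, c_1 = sum of the principal 2×2 minors, det = det(Sigma):
  tr = 7 + 7 + 7 = 21,
  c_1 = (7·7 - (-1)²) + (7·7 - (-2)²) + (7·7 - (0)²) = 48 + 45 + 49 = 142,
  det = 7·(7·7 - (0)²) - (-1)·((-1)·7 - (0)·(-2)) + (-2)·((-1)·(0) - 7·(-2)) = 7·(49) - (-1)·(-7) + (-2)·(14) = 308.
  So p(λ) = λ³ - 21λ² + 142λ - 308.
Step 2 — look for an integer root (rational root theorem: any rational root is an integer divisor of 308). Testing λ = 7:
  p(7) = 343 - 1029 + 994 - 308 = 0  ✓
  Dividing out (λ - 7): p(λ) = (λ - 7)(λ² - 14λ + 44).
Step 3 — remaining eigenvalues from the quadratic λ² - 14λ + 44 = 0:
  Δ = 14² - 4·44 = 196 - 176 = 20,  λ = (14 ± √20)/2 = (14 ± 4.4721)/2 ≈ 9.2361 or 4.7639.
  Sorted: λ_1 = 9.2361,  λ_2 = 7,  λ_3 = 4.7639  (check: sum = 21 = tr ✓).

Step 4 — unit eigenvector for λ_1 ≈ 9.2361: v spans the null space of (Sigma - λ_1 I), whose rows are
  r_1 = (-2.2361, -1, -2),  r_2 = (-1, -2.2361, 0),  r_3 = (-2, 0, -2.2361).
  v is orthogonal to every row, so take v ∝ r_1 × r_2 = ((-1)·(0) - (-2)·(-2.2361), (-2)·(-1) - (-2.2361)·(0), (-2.2361)·(-2.2361) - (-1)·(-1)) ≈ (-4.4721, 2, 4).
  Rescale (multiply by -1 so the first nonzero entry is positive): u = (4.4721, -2, -4).
  ||u|| = √((4.4721)² + (-2)² + (-4)²) = √(40) ≈ 6.3246,  v_1 = u/||u|| ≈ (0.7071, -0.3162, -0.6325) (||v_1|| = 1).

λ_1 = 9.2361,  λ_2 = 7,  λ_3 = 4.7639;  v_1 ≈ (0.7071, -0.3162, -0.6325)


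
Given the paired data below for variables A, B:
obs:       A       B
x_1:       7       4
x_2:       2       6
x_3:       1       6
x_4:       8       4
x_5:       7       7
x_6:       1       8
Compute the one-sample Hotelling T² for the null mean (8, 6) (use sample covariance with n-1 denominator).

Step 1 — sample mean vector:
  mean(A) = (7 + 2 + 1 + 8 + 7 + 1) / 6 = 26/6 = 4.3333
  mean(B) = (4 + 6 + 6 + 4 + 7 + 8) / 6 = 35/6 = 5.8333
  x̄ = (4.3333, 5.8333),  deviation x̄ - mu_0 = (4.3333, 5.8333) - (8, 6) = (-3.6667, -0.1667).

Step 2 — sample covariance matrix, S[i,j] = (1/(n-1)) · Σ_k (x_{k,i} - mean_i) · (x_{k,j} - mean_j), divisor n-1 = 5:
  S[A,A] = ((2.6667)·(2.6667) + (-2.3333)·(-2.3333) + (-3.3333)·(-3.3333) + (3.6667)·(3.6667) + (2.6667)·(2.6667) + (-3.3333)·(-3.3333)) / 5 = 55.3333/5 = 11.0667
  S[A,B] = ((2.6667)·(-1.8333) + (-2.3333)·(0.1667) + (-3.3333)·(0.1667) + (3.6667)·(-1.8333) + (2.6667)·(1.1667) + (-3.3333)·(2.1667)) / 5 = -16.6667/5 = -3.3333
  S[B,B] = ((-1.8333)·(-1.8333) + (0.1667)·(0.1667) + (0.1667)·(0.1667) + (-1.8333)·(-1.8333) + (1.1667)·(1.1667) + (2.1667)·(2.1667)) / 5 = 12.8333/5 = 2.5667
  S = [[11.0667, -3.3333],
 [-3.3333, 2.5667]].

Step 3 — invert S. det(S) = 11.0667·2.5667 - (-3.3333)² = 17.2933.
  S^{-1} = (1/det) · [[d, -b], [-b, a]] = [[0.1484, 0.1928],
 [0.1928, 0.6399]].

Step 4 — quadratic form (x̄ - mu_0)^T · S^{-1} · (x̄ - mu_0):
  S^{-1} · (x̄ - mu_0) = (-0.5763, -0.8134),
  (x̄ - mu_0)^T · [...] = (-3.6667)·(-0.5763) + (-0.1667)·(-0.8134) = 2.2488.

Step 5 — scale by n: T² = 6 · 2.2488 = 13.4927.

T² ≈ 13.4927


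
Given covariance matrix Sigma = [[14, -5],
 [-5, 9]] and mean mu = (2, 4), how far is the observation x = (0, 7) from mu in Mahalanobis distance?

Step 1 — centre the observation: (x - mu) = (-2, 3).

Step 2 — invert Sigma. det(Sigma) = 14·9 - (-5)² = 101.
  Sigma^{-1} = (1/det) · [[d, -b], [-b, a]] = [[0.0891, 0.0495],
 [0.0495, 0.1386]].

Step 3 — form the quadratic (x - mu)^T · Sigma^{-1} · (x - mu):
  Sigma^{-1} · (x - mu) = (-0.0297, 0.3168).
  (x - mu)^T · [Sigma^{-1} · (x - mu)] = (-2)·(-0.0297) + (3)·(0.3168) = 1.0099.

Step 4 — take square root: d = √(1.0099) ≈ 1.0049.

d(x, mu) = √(1.0099) ≈ 1.0049


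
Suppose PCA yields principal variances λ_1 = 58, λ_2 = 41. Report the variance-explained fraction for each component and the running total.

Step 1 — total variance = trace(Sigma) = Σ λ_i = 58 + 41 = 99.

Step 2 — fraction explained by component i = λ_i / Σ λ:
  PC1: 58/99 = 0.5859
  PC2: 41/99 = 0.4141

Step 3 — cumulative fraction after k components = (λ_1 + ... + λ_k) / Σ λ:
  k = 1: 58/99 = 0.5859
  k = 2: (58 + 41)/99 = 99/99 = 1

Summary (fraction, with percent):

explained: PC1 0.5859 (58.59%), PC2 0.4141 (41.41%);  cumulative: 0.5859, 1


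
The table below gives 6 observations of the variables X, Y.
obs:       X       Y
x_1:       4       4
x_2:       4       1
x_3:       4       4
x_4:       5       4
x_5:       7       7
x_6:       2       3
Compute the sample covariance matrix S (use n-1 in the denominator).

Step 1 — column means:
  mean(X) = (4 + 4 + 4 + 5 + 7 + 2) / 6 = 26/6 = 4.3333
  mean(Y) = (4 + 1 + 4 + 4 + 7 + 3) / 6 = 23/6 = 3.8333

Step 2 — sample covariance S[i,j] = (1/(n-1)) · Σ_k (x_{k,i} - mean_i) · (x_{k,j} - mean_j), with n-1 = 5.
  S[X,X] = ((-0.3333)·(-0.3333) + (-0.3333)·(-0.3333) + (-0.3333)·(-0.3333) + (0.6667)·(0.6667) + (2.6667)·(2.6667) + (-2.3333)·(-2.3333)) / 5 = 13.3333/5 = 2.6667
  S[X,Y] = ((-0.3333)·(0.1667) + (-0.3333)·(-2.8333) + (-0.3333)·(0.1667) + (0.6667)·(0.1667) + (2.6667)·(3.1667) + (-2.3333)·(-0.8333)) / 5 = 11.3333/5 = 2.2667
  S[Y,Y] = ((0.1667)·(0.1667) + (-2.8333)·(-2.8333) + (0.1667)·(0.1667) + (0.1667)·(0.1667) + (3.1667)·(3.1667) + (-0.8333)·(-0.8333)) / 5 = 18.8333/5 = 3.7667

S is symmetric (S[j,i] = S[i,j]). Assembling:

S = [[2.6667, 2.2667],
 [2.2667, 3.7667]]


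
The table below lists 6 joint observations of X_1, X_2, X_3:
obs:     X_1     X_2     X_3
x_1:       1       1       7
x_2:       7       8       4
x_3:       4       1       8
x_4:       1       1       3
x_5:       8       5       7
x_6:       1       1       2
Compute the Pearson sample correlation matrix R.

Step 1 — column means:
  mean(X_1) = (1 + 7 + 4 + 1 + 8 + 1) / 6 = 22/6 = 3.6667
  mean(X_2) = (1 + 8 + 1 + 1 + 5 + 1) / 6 = 17/6 = 2.8333
  mean(X_3) = (7 + 4 + 8 + 3 + 7 + 2) / 6 = 31/6 = 5.1667

Step 2 — sample variances and covariances s[i,j] = (1/(n-1)) · Σ_k (x_{k,i} - mean_i) · (x_{k,j} - mean_j), with n-1 = 5:
  s[X_1,X_1] = ((-2.6667)·(-2.6667) + (3.3333)·(3.3333) + (0.3333)·(0.3333) + (-2.6667)·(-2.6667) + (4.3333)·(4.3333) + (-2.6667)·(-2.6667)) / 5 = 51.3333/5 = 10.2667
  s[X_1,X_2] = ((-2.6667)·(-1.8333) + (3.3333)·(5.1667) + (0.3333)·(-1.8333) + (-2.6667)·(-1.8333) + (4.3333)·(2.1667) + (-2.6667)·(-1.8333)) / 5 = 40.6667/5 = 8.1333
  s[X_1,X_3] = ((-2.6667)·(1.8333) + (3.3333)·(-1.1667) + (0.3333)·(2.8333) + (-2.6667)·(-2.1667) + (4.3333)·(1.8333) + (-2.6667)·(-3.1667)) / 5 = 14.3333/5 = 2.8667
  s[X_2,X_2] = ((-1.8333)·(-1.8333) + (5.1667)·(5.1667) + (-1.8333)·(-1.8333) + (-1.8333)·(-1.8333) + (2.1667)·(2.1667) + (-1.8333)·(-1.8333)) / 5 = 44.8333/5 = 8.9667
  s[X_2,X_3] = ((-1.8333)·(1.8333) + (5.1667)·(-1.1667) + (-1.8333)·(2.8333) + (-1.8333)·(-2.1667) + (2.1667)·(1.8333) + (-1.8333)·(-3.1667)) / 5 = -0.8333/5 = -0.1667
  s[X_3,X_3] = ((1.8333)·(1.8333) + (-1.1667)·(-1.1667) + (2.8333)·(2.8333) + (-2.1667)·(-2.1667) + (1.8333)·(1.8333) + (-3.1667)·(-3.1667)) / 5 = 30.8333/5 = 6.1667
  Sample standard deviations s_i = √(s[i,i]):
  s(X_1) = √(10.2667) = 3.2042
  s(X_2) = √(8.9667) = 2.9944
  s(X_3) = √(6.1667) = 2.4833

Step 3 — r_{ij} = s_{ij} / (s_i · s_j):
  r[X_1,X_1] = 1 (diagonal).
  r[X_1,X_2] = 8.1333 / (3.2042 · 2.9944) = 8.1333 / 9.5947 = 0.8477
  r[X_1,X_3] = 2.8667 / (3.2042 · 2.4833) = 2.8667 / 7.9568 = 0.3603
  r[X_2,X_2] = 1 (diagonal).
  r[X_2,X_3] = -0.1667 / (2.9944 · 2.4833) = -0.1667 / 7.436 = -0.0224
  r[X_3,X_3] = 1 (diagonal).

R is symmetric with unit diagonal. Assembling:

R = [[1, 0.8477, 0.3603],
 [0.8477, 1, -0.0224],
 [0.3603, -0.0224, 1]]


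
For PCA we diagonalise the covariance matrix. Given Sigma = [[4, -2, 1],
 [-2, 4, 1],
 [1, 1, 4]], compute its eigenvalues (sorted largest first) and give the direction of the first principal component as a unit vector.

Step 1 — characteristic polynomial p(λ) = det(λI - Sigma) = λ³ - tr·λ² + c_1·λ - det, where tr = trace, c_1 = sum of the principal 2×2 minors, det = det(Sigma):
  tr = 4 + 4 + 4 = 12,
  c_1 = (4·4 - (-2)²) + (4·4 - (1)²) + (4·4 - (1)²) = 12 + 15 + 15 = 42,
  det = 4·(4·4 - (1)²) - (-2)·((-2)·4 - (1)·(1)) + (1)·((-2)·(1) - 4·(1)) = 4·(15) - (-2)·(-9) + (1)·(-6) = 36.
  So p(λ) = λ³ - 12λ² + 42λ - 36.
Step 2 — look for an integer root (rational root theorem: any rational root is an integer divisor of 36). Testing λ = 6:
  p(6) = 216 - 432 + 252 - 36 = 0  ✓
  Dividing out (λ - 6): p(λ) = (λ - 6)(λ² - 6λ + 6).
Step 3 — remaining eigenvalues from the quadratic λ² - 6λ + 6 = 0:
  Δ = 6² - 4·6 = 36 - 24 = 12,  λ = (6 ± √12)/2 = (6 ± 3.4641)/2 ≈ 4.7321 or 1.2679.
  Sorted: λ_1 = 6,  λ_2 = 4.7321,  λ_3 = 1.2679  (check: sum = 12 = tr ✓).

Step 4 — unit eigenvector for λ_1 = 6: v spans the null space of (Sigma - λ_1 I), whose rows are
  r_1 = (-2, -2, 1),  r_2 = (-2, -2, 1),  r_3 = (1, 1, -2).
  v is orthogonal to every row, so take v ∝ r_1 × r_3 = ((-2)·(-2) - (1)·(1), (1)·(1) - (-2)·(-2), (-2)·(1) - (-2)·(1)) = (3, -3, 0).
  Rescale (divide by 3): u = (1, -1, 0).
  ||u|| = √((1)² + (-1)² + (0)²) = √(2) ≈ 1.4142,  v_1 = u/||u|| ≈ (0.7071, -0.7071, 0) (||v_1|| = 1).

λ_1 = 6,  λ_2 = 4.7321,  λ_3 = 1.2679;  v_1 ≈ (0.7071, -0.7071, 0)


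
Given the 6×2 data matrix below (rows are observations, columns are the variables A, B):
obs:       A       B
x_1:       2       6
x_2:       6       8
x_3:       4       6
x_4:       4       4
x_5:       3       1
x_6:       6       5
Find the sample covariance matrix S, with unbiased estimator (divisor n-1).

Step 1 — column means:
  mean(A) = (2 + 6 + 4 + 4 + 3 + 6) / 6 = 25/6 = 4.1667
  mean(B) = (6 + 8 + 6 + 4 + 1 + 5) / 6 = 30/6 = 5

Step 2 — sample covariance S[i,j] = (1/(n-1)) · Σ_k (x_{k,i} - mean_i) · (x_{k,j} - mean_j), with n-1 = 5.
  S[A,A] = ((-2.1667)·(-2.1667) + (1.8333)·(1.8333) + (-0.1667)·(-0.1667) + (-0.1667)·(-0.1667) + (-1.1667)·(-1.1667) + (1.8333)·(1.8333)) / 5 = 12.8333/5 = 2.5667
  S[A,B] = ((-2.1667)·(1) + (1.8333)·(3) + (-0.1667)·(1) + (-0.1667)·(-1) + (-1.1667)·(-4) + (1.8333)·(0)) / 5 = 8/5 = 1.6
  S[B,B] = ((1)·(1) + (3)·(3) + (1)·(1) + (-1)·(-1) + (-4)·(-4) + (0)·(0)) / 5 = 28/5 = 5.6

S is symmetric (S[j,i] = S[i,j]). Assembling:

S = [[2.5667, 1.6],
 [1.6, 5.6]]


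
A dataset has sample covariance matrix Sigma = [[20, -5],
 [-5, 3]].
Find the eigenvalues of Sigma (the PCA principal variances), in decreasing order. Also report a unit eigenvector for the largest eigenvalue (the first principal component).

Step 1 — characteristic polynomial of 2×2 Sigma:
  det(Sigma - λI) = λ² - trace · λ + det = 0.
  trace = 20 + 3 = 23, det = 20·3 - (-5)² = 35.
Step 2 — discriminant:
  Δ = trace² - 4·det = 529 - 140 = 389.
Step 3 — eigenvalues:
  λ = (trace ± √Δ)/2 = (23 ± 19.7231)/2,
  λ_1 = 21.3615,  λ_2 = 1.6385.

Step 4 — unit eigenvector for λ_1: solve (Sigma - λ_1 I)v = 0. First row:
  (20 - 21.3615)·v_x + (-5)·v_y = 0, i.e. (-1.3615)·v_x + (-5)·v_y = 0,
  so v ∝ (b, λ_1 - a) = (-5, 1.3615); multiply by -1 so the first entry is positive: u = (5, -1.3615).
  ||u|| = √((5)² + (-1.3615)²) = √(26.8538) ≈ 5.1821,
  v_1 = u/||u|| ≈ (0.9649, -0.2627) (||v_1|| = 1).

λ_1 = 21.3615,  λ_2 = 1.6385;  v_1 ≈ (0.9649, -0.2627)


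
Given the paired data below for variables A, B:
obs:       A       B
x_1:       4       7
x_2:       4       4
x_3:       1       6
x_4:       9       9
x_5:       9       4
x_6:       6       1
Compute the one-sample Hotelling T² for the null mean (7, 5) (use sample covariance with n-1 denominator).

Step 1 — sample mean vector:
  mean(A) = (4 + 4 + 1 + 9 + 9 + 6) / 6 = 33/6 = 5.5
  mean(B) = (7 + 4 + 6 + 9 + 4 + 1) / 6 = 31/6 = 5.1667
  x̄ = (5.5, 5.1667),  deviation x̄ - mu_0 = (5.5, 5.1667) - (7, 5) = (-1.5, 0.1667).

Step 2 — sample covariance matrix, S[i,j] = (1/(n-1)) · Σ_k (x_{k,i} - mean_i) · (x_{k,j} - mean_j), divisor n-1 = 5:
  S[A,A] = ((-1.5)·(-1.5) + (-1.5)·(-1.5) + (-4.5)·(-4.5) + (3.5)·(3.5) + (3.5)·(3.5) + (0.5)·(0.5)) / 5 = 49.5/5 = 9.9
  S[A,B] = ((-1.5)·(1.8333) + (-1.5)·(-1.1667) + (-4.5)·(0.8333) + (3.5)·(3.8333) + (3.5)·(-1.1667) + (0.5)·(-4.1667)) / 5 = 2.5/5 = 0.5
  S[B,B] = ((1.8333)·(1.8333) + (-1.1667)·(-1.1667) + (0.8333)·(0.8333) + (3.8333)·(3.8333) + (-1.1667)·(-1.1667) + (-4.1667)·(-4.1667)) / 5 = 38.8333/5 = 7.7667
  S = [[9.9, 0.5],
 [0.5, 7.7667]].

Step 3 — invert S. det(S) = 9.9·7.7667 - (0.5)² = 76.64.
  S^{-1} = (1/det) · [[d, -b], [-b, a]] = [[0.1013, -0.0065],
 [-0.0065, 0.1292]].

Step 4 — quadratic form (x̄ - mu_0)^T · S^{-1} · (x̄ - mu_0):
  S^{-1} · (x̄ - mu_0) = (-0.1531, 0.0313),
  (x̄ - mu_0)^T · [...] = (-1.5)·(-0.1531) + (0.1667)·(0.0313) = 0.2349.

Step 5 — scale by n: T² = 6 · 0.2349 = 1.4092.

T² ≈ 1.4092


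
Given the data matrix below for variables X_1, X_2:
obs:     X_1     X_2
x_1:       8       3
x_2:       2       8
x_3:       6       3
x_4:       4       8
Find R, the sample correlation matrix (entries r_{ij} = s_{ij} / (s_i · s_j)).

Step 1 — column means:
  mean(X_1) = (8 + 2 + 6 + 4) / 4 = 20/4 = 5
  mean(X_2) = (3 + 8 + 3 + 8) / 4 = 22/4 = 5.5

Step 2 — sample variances and covariances s[i,j] = (1/(n-1)) · Σ_k (x_{k,i} - mean_i) · (x_{k,j} - mean_j), with n-1 = 3:
  s[X_1,X_1] = ((3)·(3) + (-3)·(-3) + (1)·(1) + (-1)·(-1)) / 3 = 20/3 = 6.6667
  s[X_1,X_2] = ((3)·(-2.5) + (-3)·(2.5) + (1)·(-2.5) + (-1)·(2.5)) / 3 = -20/3 = -6.6667
  s[X_2,X_2] = ((-2.5)·(-2.5) + (2.5)·(2.5) + (-2.5)·(-2.5) + (2.5)·(2.5)) / 3 = 25/3 = 8.3333
  Sample standard deviations s_i = √(s[i,i]):
  s(X_1) = √(6.6667) = 2.582
  s(X_2) = √(8.3333) = 2.8868

Step 3 — r_{ij} = s_{ij} / (s_i · s_j):
  r[X_1,X_1] = 1 (diagonal).
  r[X_1,X_2] = -6.6667 / (2.582 · 2.8868) = -6.6667 / 7.4536 = -0.8944
  r[X_2,X_2] = 1 (diagonal).

R is symmetric with unit diagonal. Assembling:

R = [[1, -0.8944],
 [-0.8944, 1]]
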